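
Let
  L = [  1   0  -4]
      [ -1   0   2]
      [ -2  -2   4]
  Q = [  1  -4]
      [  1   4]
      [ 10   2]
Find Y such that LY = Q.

Y = [[-3, -4], [-4, 3], [-1, 0]]

Since L multiplies Y on the left, Y = L⁻¹Q.
L has determinant -4; L⁻¹ = [[-1, -2, 0], [0, 1, -1/2], [-1/2, -1/2, 0]].
Y = L⁻¹Q = [[-1, -2, 0], [0, 1, -1/2], [-1/2, -1/2, 0]] · [[1, -4], [1, 4], [10, 2]] = [[-3, -4], [-4, 3], [-1, 0]].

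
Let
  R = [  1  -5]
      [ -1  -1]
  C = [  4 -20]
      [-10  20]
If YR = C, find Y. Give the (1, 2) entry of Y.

Right-multiplying both sides by R⁻¹ gives Y = CR⁻¹.
det R = -6, so R⁻¹ = [[1/6, -5/6], [-1/6, -1/6]].
Y = CR⁻¹ = [[4, -20], [-10, 20]] · [[1/6, -5/6], [-1/6, -1/6]] = [[4, 0], [-5, 5]].

0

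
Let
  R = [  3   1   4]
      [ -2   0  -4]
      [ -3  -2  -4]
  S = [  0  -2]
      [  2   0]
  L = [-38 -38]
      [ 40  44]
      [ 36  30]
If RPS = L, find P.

P = [[1, 0], [-4, 1], [5, -5]]

P = R⁻¹LS⁻¹ (apply R⁻¹ on the left and S⁻¹ on the right).
det R = -4, so R⁻¹ = [[2, 1, 1], [-1, 0, -1], [-1, -3/4, -1/2]].
det S = 4; the adjugate gives S⁻¹ = [[0, 1/2], [-1/2, 0]].
R⁻¹L = [[0, -2], [2, 8], [-10, -10]].
P = (R⁻¹L)S⁻¹ = [[1, 0], [-4, 1], [5, -5]].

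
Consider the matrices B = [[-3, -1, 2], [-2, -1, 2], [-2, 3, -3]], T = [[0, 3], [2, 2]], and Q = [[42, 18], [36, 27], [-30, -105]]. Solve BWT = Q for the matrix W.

W = B⁻¹QT⁻¹ (apply B⁻¹ on the left and T⁻¹ on the right).
B has determinant 3; B⁻¹ = [[-1, 1, 0], [-10/3, 13/3, 2/3], [-8/3, 11/3, 1/3]].
det T = -6; the adjugate gives T⁻¹ = [[-1/3, 1/2], [1/3, 0]].
B⁻¹Q = [[-6, 9], [-4, -13], [10, 16]].
W = (B⁻¹Q)T⁻¹ = [[5, -3], [-3, -2], [2, 5]].

W = [[5, -3], [-3, -2], [2, 5]]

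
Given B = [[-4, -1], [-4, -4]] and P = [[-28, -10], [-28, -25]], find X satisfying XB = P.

B is on the right of X, so right-multiply by B⁻¹: X = PB⁻¹.
det B = 12, so B⁻¹ = [[-1/3, 1/12], [1/3, -1/3]].
X = PB⁻¹ = [[-28, -10], [-28, -25]] · [[-1/3, 1/12], [1/3, -1/3]] = [[6, 1], [1, 6]].

X = [[6, 1], [1, 6]]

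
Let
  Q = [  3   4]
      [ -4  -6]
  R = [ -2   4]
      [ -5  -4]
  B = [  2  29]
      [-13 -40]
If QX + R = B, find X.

X = [[-4, 3], [4, 4]]

QX = B − R = [[4, 25], [-8, -36]].
Left-multiplying both sides by Q⁻¹ gives X = Q⁻¹(B − R).
det Q = -2; the adjugate gives Q⁻¹ = [[3, 2], [-2, -3/2]].
X = Q⁻¹(B − R) = [[-4, 3], [4, 4]].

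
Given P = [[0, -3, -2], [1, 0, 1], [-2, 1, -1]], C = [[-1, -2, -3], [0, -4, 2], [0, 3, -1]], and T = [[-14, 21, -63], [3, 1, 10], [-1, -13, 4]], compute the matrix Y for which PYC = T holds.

Isolating Y: multiply by P⁻¹ from the left and C⁻¹ from the right, so Y = P⁻¹TC⁻¹.
det P = 1; the adjugate gives P⁻¹ = [[-1, -5, -3], [-1, -4, -2], [1, 6, 3]].
C has determinant 2; C⁻¹ = [[-1, -11/2, -8], [0, 1/2, 1], [0, 3/2, 2]].
P⁻¹T = [[2, 13, 1], [4, 1, 15], [1, -12, 9]].
Y = (P⁻¹T)C⁻¹ = [[-2, -3, -1], [-4, 1, -1], [-1, 2, -2]].

Y = [[-2, -3, -1], [-4, 1, -1], [-1, 2, -2]]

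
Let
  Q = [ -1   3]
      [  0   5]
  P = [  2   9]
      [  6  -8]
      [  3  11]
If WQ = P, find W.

Q is on the right of W, so right-multiply by Q⁻¹: W = PQ⁻¹.
det Q = -5, so Q⁻¹ = [[-1, 3/5], [0, 1/5]].
W = PQ⁻¹ = [[2, 9], [6, -8], [3, 11]] · [[-1, 3/5], [0, 1/5]] = [[-2, 3], [-6, 2], [-3, 4]].

W = [[-2, 3], [-6, 2], [-3, 4]]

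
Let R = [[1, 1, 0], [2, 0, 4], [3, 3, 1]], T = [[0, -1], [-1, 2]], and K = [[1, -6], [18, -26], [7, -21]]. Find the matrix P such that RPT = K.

Isolating P: multiply by R⁻¹ from the left and T⁻¹ from the right, so P = R⁻¹KT⁻¹.
det R = -2; the adjugate gives R⁻¹ = [[6, 1/2, -2], [-5, -1/2, 2], [-3, 0, 1]].
det T = -1, so T⁻¹ = [[-2, -1], [-1, 0]].
R⁻¹K = [[1, -7], [0, 1], [4, -3]].
P = (R⁻¹K)T⁻¹ = [[5, -1], [-1, 0], [-5, -4]].

P = [[5, -1], [-1, 0], [-5, -4]]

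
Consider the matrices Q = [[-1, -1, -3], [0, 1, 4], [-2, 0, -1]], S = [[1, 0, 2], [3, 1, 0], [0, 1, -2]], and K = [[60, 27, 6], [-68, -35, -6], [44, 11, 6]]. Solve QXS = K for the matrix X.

X = [[3, -5, 4], [-3, 5, -4], [-5, -5, -4]]

X = Q⁻¹KS⁻¹ (apply Q⁻¹ on the left and S⁻¹ on the right).
Q has determinant 3; Q⁻¹ = [[-1/3, -1/3, -1/3], [-8/3, -5/3, 4/3], [2/3, 2/3, -1/3]].
S has determinant 4; S⁻¹ = [[-1/2, 1/2, -1/2], [3/2, -1/2, 3/2], [3/4, -1/4, 1/4]].
Q⁻¹K = [[-12, -1, -2], [12, 1, 2], [-20, -9, -2]].
X = (Q⁻¹K)S⁻¹ = [[3, -5, 4], [-3, 5, -4], [-5, -5, -4]].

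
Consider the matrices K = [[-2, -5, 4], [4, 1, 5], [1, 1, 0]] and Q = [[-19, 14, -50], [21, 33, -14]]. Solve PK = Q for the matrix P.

P = [[-5, -6, -5], [-6, 2, 1]]

Since K sits to the right of P, P = QK⁻¹.
det K = -3, so K⁻¹ = [[5/3, -4/3, 29/3], [-5/3, 4/3, -26/3], [-1, 1, -6]].
P = QK⁻¹ = [[-19, 14, -50], [21, 33, -14]] · [[5/3, -4/3, 29/3], [-5/3, 4/3, -26/3], [-1, 1, -6]] = [[-5, -6, -5], [-6, 2, 1]].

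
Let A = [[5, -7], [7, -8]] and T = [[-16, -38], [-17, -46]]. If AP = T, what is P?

Since A multiplies P on the left, P = A⁻¹T.
det A = 9; the adjugate gives A⁻¹ = [[-8/9, 7/9], [-7/9, 5/9]].
P = A⁻¹T = [[-8/9, 7/9], [-7/9, 5/9]] · [[-16, -38], [-17, -46]] = [[1, -2], [3, 4]].

P = [[1, -2], [3, 4]]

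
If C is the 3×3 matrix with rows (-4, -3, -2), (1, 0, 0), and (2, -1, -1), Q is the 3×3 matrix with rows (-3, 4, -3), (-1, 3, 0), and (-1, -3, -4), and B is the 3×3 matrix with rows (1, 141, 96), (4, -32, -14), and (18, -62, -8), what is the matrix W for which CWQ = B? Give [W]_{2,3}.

W = C⁻¹BQ⁻¹ (apply C⁻¹ on the left and Q⁻¹ on the right).
det C = -1; the adjugate gives C⁻¹ = [[0, 1, 0], [-1, -8, 2], [1, 10, -3]].
Q has determinant 2; Q⁻¹ = [[-6, 25/2, 9/2], [-2, 9/2, 3/2], [3, -13/2, -5/2]].
C⁻¹B = [[4, -32, -14], [3, -9, 0], [-13, 7, -20]].
W = (C⁻¹B)Q⁻¹ = [[-2, -3, 5], [0, -3, 0], [4, -1, 2]].

0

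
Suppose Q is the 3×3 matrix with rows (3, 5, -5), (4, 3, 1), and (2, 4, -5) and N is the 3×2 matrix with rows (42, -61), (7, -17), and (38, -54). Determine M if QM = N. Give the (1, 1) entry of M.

Since Q multiplies M on the left, M = Q⁻¹N.
det Q = 3, so Q⁻¹ = [[-19/3, 5/3, 20/3], [22/3, -5/3, -23/3], [10/3, -2/3, -11/3]].
M = Q⁻¹N = [[-19/3, 5/3, 20/3], [22/3, -5/3, -23/3], [10/3, -2/3, -11/3]] · [[42, -61], [7, -17], [38, -54]] = [[-1, -2], [5, -5], [-4, 6]].

-1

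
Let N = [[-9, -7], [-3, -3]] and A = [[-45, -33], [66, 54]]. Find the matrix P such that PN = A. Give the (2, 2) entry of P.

-4

N is on the right of P, so right-multiply by N⁻¹: P = AN⁻¹.
det N = 6, so N⁻¹ = [[-1/2, 7/6], [1/2, -3/2]].
P = AN⁻¹ = [[-45, -33], [66, 54]] · [[-1/2, 7/6], [1/2, -3/2]] = [[6, -3], [-6, -4]].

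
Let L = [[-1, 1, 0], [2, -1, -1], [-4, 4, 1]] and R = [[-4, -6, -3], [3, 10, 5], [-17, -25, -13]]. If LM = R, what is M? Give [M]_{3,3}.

-1

Since L multiplies M on the left, M = L⁻¹R.
det L = -1, so L⁻¹ = [[-3, 1, 1], [-2, 1, 1], [-4, 0, 1]].
M = L⁻¹R = [[-3, 1, 1], [-2, 1, 1], [-4, 0, 1]] · [[-4, -6, -3], [3, 10, 5], [-17, -25, -13]] = [[-2, 3, 1], [-6, -3, -2], [-1, -1, -1]].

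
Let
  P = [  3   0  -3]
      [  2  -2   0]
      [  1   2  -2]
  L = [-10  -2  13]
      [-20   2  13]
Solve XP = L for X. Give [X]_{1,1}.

P is on the right of X, so right-multiply by P⁻¹: X = LP⁻¹.
P has determinant -6; P⁻¹ = [[-2/3, 1, 1], [-2/3, 1/2, 1], [-1, 1, 1]].
X = LP⁻¹ = [[-10, -2, 13], [-20, 2, 13]] · [[-2/3, 1, 1], [-2/3, 1/2, 1], [-1, 1, 1]] = [[-5, 2, 1], [-1, -6, -5]].

-5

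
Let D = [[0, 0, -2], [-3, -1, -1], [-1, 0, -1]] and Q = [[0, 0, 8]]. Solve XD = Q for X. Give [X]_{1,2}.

0

Since D sits to the right of X, X = QD⁻¹.
D has determinant 2; D⁻¹ = [[1/2, 0, -1], [-1, -1, 3], [-1/2, 0, 0]].
X = QD⁻¹ = [[0, 0, 8]] · [[1/2, 0, -1], [-1, -1, 3], [-1/2, 0, 0]] = [[-4, 0, 0]].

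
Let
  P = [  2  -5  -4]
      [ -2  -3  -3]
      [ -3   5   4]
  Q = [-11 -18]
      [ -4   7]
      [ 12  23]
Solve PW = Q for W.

W = [[-1, -5], [1, 4], [1, -3]]

Since P multiplies W on the left, W = P⁻¹Q.
P has determinant -3; P⁻¹ = [[-1, 0, -1], [-17/3, 4/3, -14/3], [19/3, -5/3, 16/3]].
W = P⁻¹Q = [[-1, 0, -1], [-17/3, 4/3, -14/3], [19/3, -5/3, 16/3]] · [[-11, -18], [-4, 7], [12, 23]] = [[-1, -5], [1, 4], [1, -3]].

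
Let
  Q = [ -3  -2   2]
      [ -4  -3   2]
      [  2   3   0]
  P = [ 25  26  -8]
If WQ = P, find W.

Right-multiplying both sides by Q⁻¹ gives W = PQ⁻¹.
det Q = -2, so Q⁻¹ = [[3, -3, -1], [-2, 2, 1], [3, -5/2, -1/2]].
W = PQ⁻¹ = [[25, 26, -8]] · [[3, -3, -1], [-2, 2, 1], [3, -5/2, -1/2]] = [[-1, -3, 5]].

W = [[-1, -3, 5]]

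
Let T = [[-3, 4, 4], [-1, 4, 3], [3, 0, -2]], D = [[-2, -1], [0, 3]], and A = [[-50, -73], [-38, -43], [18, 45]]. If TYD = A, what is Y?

Y = T⁻¹AD⁻¹ (apply T⁻¹ on the left and D⁻¹ on the right).
det T = 4; the adjugate gives T⁻¹ = [[-2, 2, -1], [7/4, -3/2, 5/4], [-3, 3, -2]].
det D = -6, so D⁻¹ = [[-1/2, -1/6], [0, 1/3]].
T⁻¹A = [[6, 15], [-8, -7], [0, 0]].
Y = (T⁻¹A)D⁻¹ = [[-3, 4], [4, -1], [0, 0]].

Y = [[-3, 4], [4, -1], [0, 0]]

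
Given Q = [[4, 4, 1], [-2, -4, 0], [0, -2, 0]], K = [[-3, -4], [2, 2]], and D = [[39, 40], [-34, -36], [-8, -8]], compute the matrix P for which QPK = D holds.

P = [[-1, 3], [0, 2], [3, -2]]

P = Q⁻¹DK⁻¹ (apply Q⁻¹ on the left and K⁻¹ on the right).
Q has determinant 4; Q⁻¹ = [[0, -1/2, 1], [0, 0, -1/2], [1, 2, -2]].
det K = 2, so K⁻¹ = [[1, 2], [-1, -3/2]].
Q⁻¹D = [[9, 10], [4, 4], [-13, -16]].
P = (Q⁻¹D)K⁻¹ = [[-1, 3], [0, 2], [3, -2]].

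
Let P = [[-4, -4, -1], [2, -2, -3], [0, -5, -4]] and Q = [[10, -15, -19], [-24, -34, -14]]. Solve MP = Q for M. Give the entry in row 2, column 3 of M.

2

P is on the right of M, so right-multiply by P⁻¹: M = QP⁻¹.
det P = 6, so P⁻¹ = [[-7/6, -11/6, 5/3], [4/3, 8/3, -7/3], [-5/3, -10/3, 8/3]].
M = QP⁻¹ = [[10, -15, -19], [-24, -34, -14]] · [[-7/6, -11/6, 5/3], [4/3, 8/3, -7/3], [-5/3, -10/3, 8/3]] = [[0, 5, 1], [6, 0, 2]].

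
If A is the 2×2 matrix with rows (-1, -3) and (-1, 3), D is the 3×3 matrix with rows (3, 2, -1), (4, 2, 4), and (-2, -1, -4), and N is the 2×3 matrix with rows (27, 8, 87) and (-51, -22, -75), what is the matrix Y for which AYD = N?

Y = A⁻¹ND⁻¹ (apply A⁻¹ on the left and D⁻¹ on the right).
det A = -6, so A⁻¹ = [[-1/2, -1/2], [-1/6, 1/6]].
det D = 4; the adjugate gives D⁻¹ = [[-1, 9/4, 5/2], [2, -7/2, -4], [0, -1/4, -1/2]].
A⁻¹N = [[12, 7, -6], [-13, -5, -27]].
Y = (A⁻¹N)D⁻¹ = [[2, 4, 5], [3, -5, 1]].

Y = [[2, 4, 5], [3, -5, 1]]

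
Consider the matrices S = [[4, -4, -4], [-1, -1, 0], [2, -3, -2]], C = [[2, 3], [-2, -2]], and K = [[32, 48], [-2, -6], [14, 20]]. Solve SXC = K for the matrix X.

Left-multiply by S⁻¹ and right-multiply by C⁻¹: X = S⁻¹KC⁻¹.
S has determinant -4; S⁻¹ = [[-1/2, -1, 1], [1/2, 0, -1], [-5/4, -1, 2]].
det C = 2, so C⁻¹ = [[-1, -3/2], [1, 1]].
S⁻¹K = [[0, 2], [2, 4], [-10, -14]].
X = (S⁻¹K)C⁻¹ = [[2, 2], [2, 1], [-4, 1]].

X = [[2, 2], [2, 1], [-4, 1]]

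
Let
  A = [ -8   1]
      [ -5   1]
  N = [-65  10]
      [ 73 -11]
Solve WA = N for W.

Right-multiplying both sides by A⁻¹ gives W = NA⁻¹.
A has determinant -3; A⁻¹ = [[-1/3, 1/3], [-5/3, 8/3]].
W = NA⁻¹ = [[-65, 10], [73, -11]] · [[-1/3, 1/3], [-5/3, 8/3]] = [[5, 5], [-6, -5]].

W = [[5, 5], [-6, -5]]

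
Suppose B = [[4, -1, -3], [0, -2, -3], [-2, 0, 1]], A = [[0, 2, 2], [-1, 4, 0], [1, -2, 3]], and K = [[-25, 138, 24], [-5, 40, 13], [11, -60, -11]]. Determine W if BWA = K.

W = [[5, 3, -3], [-4, 1, 5], [-3, 0, -1]]

Left-multiply by B⁻¹ and right-multiply by A⁻¹: W = B⁻¹KA⁻¹.
det B = -2, so B⁻¹ = [[1, -1/2, 3/2], [-3, 1, -6], [2, -1, 4]].
det A = 2; the adjugate gives A⁻¹ = [[6, -5, -4], [3/2, -1, -1], [-1, 1, 1]].
B⁻¹K = [[-6, 28, 1], [4, -14, 7], [-1, -4, -9]].
W = (B⁻¹K)A⁻¹ = [[5, 3, -3], [-4, 1, 5], [-3, 0, -1]].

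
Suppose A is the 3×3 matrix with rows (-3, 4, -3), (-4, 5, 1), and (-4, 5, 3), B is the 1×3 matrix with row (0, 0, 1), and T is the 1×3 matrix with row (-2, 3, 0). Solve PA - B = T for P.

PA = T + B = [[-2, 3, 1]].
Since A sits to the right of P, P = (T + B)A⁻¹.
A has determinant 2; A⁻¹ = [[5, -27/2, 19/2], [4, -21/2, 15/2], [0, -1/2, 1/2]].
P = (T + B)A⁻¹ = [[2, -5, 4]].

P = [[2, -5, 4]]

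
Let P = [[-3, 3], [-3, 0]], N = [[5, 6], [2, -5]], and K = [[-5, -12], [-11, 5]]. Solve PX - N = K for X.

X = [[3, 0], [3, -2]]

PX = K + N = [[0, -6], [-9, 0]].
Left-multiplying both sides by P⁻¹ gives X = P⁻¹(K + N).
P has determinant 9; P⁻¹ = [[0, -1/3], [1/3, -1/3]].
X = P⁻¹(K + N) = [[3, 0], [3, -2]].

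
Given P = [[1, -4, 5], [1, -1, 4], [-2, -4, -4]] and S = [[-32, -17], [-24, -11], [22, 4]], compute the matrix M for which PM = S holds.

M = [[-3, 2], [1, 1], [-5, -3]]

P is on the left of M, so left-multiply by P⁻¹: M = P⁻¹S.
det P = 6, so P⁻¹ = [[10/3, -6, -11/6], [-2/3, 1, 1/6], [-1, 2, 1/2]].
M = P⁻¹S = [[10/3, -6, -11/6], [-2/3, 1, 1/6], [-1, 2, 1/2]] · [[-32, -17], [-24, -11], [22, 4]] = [[-3, 2], [1, 1], [-5, -3]].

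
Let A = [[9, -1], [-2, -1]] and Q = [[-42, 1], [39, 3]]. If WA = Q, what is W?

A is on the right of W, so right-multiply by A⁻¹: W = QA⁻¹.
det A = -11, so A⁻¹ = [[1/11, -1/11], [-2/11, -9/11]].
W = QA⁻¹ = [[-42, 1], [39, 3]] · [[1/11, -1/11], [-2/11, -9/11]] = [[-4, 3], [3, -6]].

W = [[-4, 3], [3, -6]]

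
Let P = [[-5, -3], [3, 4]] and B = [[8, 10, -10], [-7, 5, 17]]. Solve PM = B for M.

Since P multiplies M on the left, M = P⁻¹B.
det P = -11; the adjugate gives P⁻¹ = [[-4/11, -3/11], [3/11, 5/11]].
M = P⁻¹B = [[-4/11, -3/11], [3/11, 5/11]] · [[8, 10, -10], [-7, 5, 17]] = [[-1, -5, -1], [-1, 5, 5]].

M = [[-1, -5, -1], [-1, 5, 5]]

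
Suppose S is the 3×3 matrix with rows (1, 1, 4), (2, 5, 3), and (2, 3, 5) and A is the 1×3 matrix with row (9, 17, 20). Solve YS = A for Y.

Since S sits to the right of Y, Y = AS⁻¹.
det S = -4; the adjugate gives S⁻¹ = [[-4, -7/4, 17/4], [1, 3/4, -5/4], [1, 1/4, -3/4]].
Y = AS⁻¹ = [[9, 17, 20]] · [[-4, -7/4, 17/4], [1, 3/4, -5/4], [1, 1/4, -3/4]] = [[1, 2, 2]].

Y = [[1, 2, 2]]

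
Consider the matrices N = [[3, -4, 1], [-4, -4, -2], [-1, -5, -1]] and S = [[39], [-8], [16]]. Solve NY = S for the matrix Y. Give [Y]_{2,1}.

-5

Left-multiplying both sides by N⁻¹ gives Y = N⁻¹S.
det N = 6; the adjugate gives N⁻¹ = [[-1, -3/2, 2], [-1/3, -1/3, 1/3], [8/3, 19/6, -14/3]].
Y = N⁻¹S = [[-1, -3/2, 2], [-1/3, -1/3, 1/3], [8/3, 19/6, -14/3]] · [[39], [-8], [16]] = [[5], [-5], [4]].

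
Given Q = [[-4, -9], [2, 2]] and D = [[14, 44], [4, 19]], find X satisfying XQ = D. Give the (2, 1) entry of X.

-3

Right-multiplying both sides by Q⁻¹ gives X = DQ⁻¹.
det Q = 10; the adjugate gives Q⁻¹ = [[1/5, 9/10], [-1/5, -2/5]].
X = DQ⁻¹ = [[14, 44], [4, 19]] · [[1/5, 9/10], [-1/5, -2/5]] = [[-6, -5], [-3, -4]].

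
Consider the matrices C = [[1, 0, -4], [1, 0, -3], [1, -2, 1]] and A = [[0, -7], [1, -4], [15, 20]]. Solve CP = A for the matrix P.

P = [[4, 5], [-5, -6], [1, 3]]

Left-multiplying both sides by C⁻¹ gives P = C⁻¹A.
C has determinant 2; C⁻¹ = [[-3, 4, 0], [-2, 5/2, -1/2], [-1, 1, 0]].
P = C⁻¹A = [[-3, 4, 0], [-2, 5/2, -1/2], [-1, 1, 0]] · [[0, -7], [1, -4], [15, 20]] = [[4, 5], [-5, -6], [1, 3]].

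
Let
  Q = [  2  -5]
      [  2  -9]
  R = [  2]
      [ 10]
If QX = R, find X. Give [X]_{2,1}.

Left-multiplying both sides by Q⁻¹ gives X = Q⁻¹R.
Q has determinant -8; Q⁻¹ = [[9/8, -5/8], [1/4, -1/4]].
X = Q⁻¹R = [[9/8, -5/8], [1/4, -1/4]] · [[2], [10]] = [[-4], [-2]].

-2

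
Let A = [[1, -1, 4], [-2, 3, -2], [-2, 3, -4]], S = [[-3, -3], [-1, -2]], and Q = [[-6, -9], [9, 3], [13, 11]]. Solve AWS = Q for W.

Left-multiply by A⁻¹ and right-multiply by S⁻¹: W = A⁻¹QS⁻¹.
A has determinant -2; A⁻¹ = [[3, -4, 5], [2, -2, 3], [0, 1/2, -1/2]].
S has determinant 3; S⁻¹ = [[-2/3, 1], [1/3, -1]].
A⁻¹Q = [[11, 16], [9, 9], [-2, -4]].
W = (A⁻¹Q)S⁻¹ = [[-2, -5], [-3, 0], [0, 2]].

W = [[-2, -5], [-3, 0], [0, 2]]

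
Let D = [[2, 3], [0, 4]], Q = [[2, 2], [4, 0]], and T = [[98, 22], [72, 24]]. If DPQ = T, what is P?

Left-multiply by D⁻¹ and right-multiply by Q⁻¹: P = D⁻¹TQ⁻¹.
det D = 8; the adjugate gives D⁻¹ = [[1/2, -3/8], [0, 1/4]].
Q has determinant -8; Q⁻¹ = [[0, 1/4], [1/2, -1/4]].
D⁻¹T = [[22, 2], [18, 6]].
P = (D⁻¹T)Q⁻¹ = [[1, 5], [3, 3]].

P = [[1, 5], [3, 3]]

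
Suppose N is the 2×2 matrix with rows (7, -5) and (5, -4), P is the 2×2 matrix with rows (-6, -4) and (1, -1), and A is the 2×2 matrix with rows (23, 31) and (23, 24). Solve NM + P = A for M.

NM = A − P = [[29, 35], [22, 25]].
Since N multiplies M on the left, M = N⁻¹(A − P).
det N = -3; the adjugate gives N⁻¹ = [[4/3, -5/3], [5/3, -7/3]].
M = N⁻¹(A − P) = [[2, 5], [-3, 0]].

M = [[2, 5], [-3, 0]]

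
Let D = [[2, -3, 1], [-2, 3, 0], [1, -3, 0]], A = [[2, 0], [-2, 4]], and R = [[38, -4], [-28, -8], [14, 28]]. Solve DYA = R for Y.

Y = [[2, -5], [-4, -4], [2, -3]]

Isolating Y: multiply by D⁻¹ from the left and A⁻¹ from the right, so Y = D⁻¹RA⁻¹.
D has determinant 3; D⁻¹ = [[0, -1, -1], [0, -1/3, -2/3], [1, 1, 0]].
A has determinant 8; A⁻¹ = [[1/2, 0], [1/4, 1/4]].
D⁻¹R = [[14, -20], [0, -16], [10, -12]].
Y = (D⁻¹R)A⁻¹ = [[2, -5], [-4, -4], [2, -3]].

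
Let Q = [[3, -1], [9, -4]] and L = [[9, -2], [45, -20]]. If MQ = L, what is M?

M = [[6, -1], [0, 5]]

Right-multiplying both sides by Q⁻¹ gives M = LQ⁻¹.
Q has determinant -3; Q⁻¹ = [[4/3, -1/3], [3, -1]].
M = LQ⁻¹ = [[9, -2], [45, -20]] · [[4/3, -1/3], [3, -1]] = [[6, -1], [0, 5]].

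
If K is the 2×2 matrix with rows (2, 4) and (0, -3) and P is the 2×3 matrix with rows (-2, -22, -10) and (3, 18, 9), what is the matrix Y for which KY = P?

Y = [[1, 1, 1], [-1, -6, -3]]

Left-multiplying both sides by K⁻¹ gives Y = K⁻¹P.
det K = -6; the adjugate gives K⁻¹ = [[1/2, 2/3], [0, -1/3]].
Y = K⁻¹P = [[1/2, 2/3], [0, -1/3]] · [[-2, -22, -10], [3, 18, 9]] = [[1, 1, 1], [-1, -6, -3]].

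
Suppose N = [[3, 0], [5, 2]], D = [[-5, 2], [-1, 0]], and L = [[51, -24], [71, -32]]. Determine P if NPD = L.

P = N⁻¹LD⁻¹ (apply N⁻¹ on the left and D⁻¹ on the right).
N has determinant 6; N⁻¹ = [[1/3, 0], [-5/6, 1/2]].
D has determinant 2; D⁻¹ = [[0, -1], [1/2, -5/2]].
N⁻¹L = [[17, -8], [-7, 4]].
P = (N⁻¹L)D⁻¹ = [[-4, 3], [2, -3]].

P = [[-4, 3], [2, -3]]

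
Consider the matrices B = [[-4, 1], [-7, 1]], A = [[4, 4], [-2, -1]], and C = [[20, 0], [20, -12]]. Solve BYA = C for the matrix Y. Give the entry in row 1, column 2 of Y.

Left-multiply by B⁻¹ and right-multiply by A⁻¹: Y = B⁻¹CA⁻¹.
B has determinant 3; B⁻¹ = [[1/3, -1/3], [7/3, -4/3]].
A has determinant 4; A⁻¹ = [[-1/4, -1], [1/2, 1]].
B⁻¹C = [[0, 4], [20, 16]].
Y = (B⁻¹C)A⁻¹ = [[2, 4], [3, -4]].

4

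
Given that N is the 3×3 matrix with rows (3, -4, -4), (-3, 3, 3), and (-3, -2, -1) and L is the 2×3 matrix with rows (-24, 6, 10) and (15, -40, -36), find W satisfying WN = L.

Right-multiplying both sides by N⁻¹ gives W = LN⁻¹.
det N = -3; the adjugate gives N⁻¹ = [[-1, -4/3, 0], [4, 5, -1], [-5, -6, 1]].
W = LN⁻¹ = [[-24, 6, 10], [15, -40, -36]] · [[-1, -4/3, 0], [4, 5, -1], [-5, -6, 1]] = [[-2, 2, 4], [5, -4, 4]].

W = [[-2, 2, 4], [5, -4, 4]]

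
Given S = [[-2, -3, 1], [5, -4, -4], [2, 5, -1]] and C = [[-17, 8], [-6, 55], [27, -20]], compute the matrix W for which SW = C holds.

Left-multiplying both sides by S⁻¹ gives W = S⁻¹C.
S has determinant -6; S⁻¹ = [[-4, -1/3, -8/3], [1/2, 0, 1/2], [-11/2, -2/3, -23/6]].
W = S⁻¹C = [[-4, -1/3, -8/3], [1/2, 0, 1/2], [-11/2, -2/3, -23/6]] · [[-17, 8], [-6, 55], [27, -20]] = [[-2, 3], [5, -6], [-6, -4]].

W = [[-2, 3], [5, -6], [-6, -4]]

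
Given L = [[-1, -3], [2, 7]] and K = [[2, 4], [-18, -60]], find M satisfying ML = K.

Since L sits to the right of M, M = KL⁻¹.
det L = -1, so L⁻¹ = [[-7, -3], [2, 1]].
M = KL⁻¹ = [[2, 4], [-18, -60]] · [[-7, -3], [2, 1]] = [[-6, -2], [6, -6]].

M = [[-6, -2], [6, -6]]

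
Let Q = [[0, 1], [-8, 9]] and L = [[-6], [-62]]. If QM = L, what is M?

Since Q multiplies M on the left, M = Q⁻¹L.
Q has determinant 8; Q⁻¹ = [[9/8, -1/8], [1, 0]].
M = Q⁻¹L = [[9/8, -1/8], [1, 0]] · [[-6], [-62]] = [[1], [-6]].

M = [[1], [-6]]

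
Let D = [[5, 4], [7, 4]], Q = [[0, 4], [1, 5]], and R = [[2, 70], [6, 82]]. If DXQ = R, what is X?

Left-multiply by D⁻¹ and right-multiply by Q⁻¹: X = D⁻¹RQ⁻¹.
det D = -8, so D⁻¹ = [[-1/2, 1/2], [7/8, -5/8]].
det Q = -4; the adjugate gives Q⁻¹ = [[-5/4, 1], [1/4, 0]].
D⁻¹R = [[2, 6], [-2, 10]].
X = (D⁻¹R)Q⁻¹ = [[-1, 2], [5, -2]].

X = [[-1, 2], [5, -2]]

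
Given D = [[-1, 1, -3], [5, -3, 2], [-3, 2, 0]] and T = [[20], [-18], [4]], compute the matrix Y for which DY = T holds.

Y = [[0], [2], [-6]]

Since D multiplies Y on the left, Y = D⁻¹T.
det D = -5; the adjugate gives D⁻¹ = [[4/5, 6/5, 7/5], [6/5, 9/5, 13/5], [-1/5, 1/5, 2/5]].
Y = D⁻¹T = [[4/5, 6/5, 7/5], [6/5, 9/5, 13/5], [-1/5, 1/5, 2/5]] · [[20], [-18], [4]] = [[0], [2], [-6]].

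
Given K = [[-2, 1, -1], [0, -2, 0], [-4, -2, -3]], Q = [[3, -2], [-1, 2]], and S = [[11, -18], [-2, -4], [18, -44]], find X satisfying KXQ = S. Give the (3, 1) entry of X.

0

Isolating X: multiply by K⁻¹ from the left and Q⁻¹ from the right, so X = K⁻¹SQ⁻¹.
K has determinant -4; K⁻¹ = [[-3/2, -5/4, 1/2], [0, -1/2, 0], [2, 2, -1]].
det Q = 4; the adjugate gives Q⁻¹ = [[1/2, 1/2], [1/4, 3/4]].
K⁻¹S = [[-5, 10], [1, 2], [0, 0]].
X = (K⁻¹S)Q⁻¹ = [[0, 5], [1, 2], [0, 0]].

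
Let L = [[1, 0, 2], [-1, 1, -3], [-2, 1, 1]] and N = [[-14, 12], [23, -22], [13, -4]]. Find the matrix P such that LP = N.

P = [[-6, 2], [5, -5], [-4, 5]]

Left-multiplying both sides by L⁻¹ gives P = L⁻¹N.
det L = 6, so L⁻¹ = [[2/3, 1/3, -1/3], [7/6, 5/6, 1/6], [1/6, -1/6, 1/6]].
P = L⁻¹N = [[2/3, 1/3, -1/3], [7/6, 5/6, 1/6], [1/6, -1/6, 1/6]] · [[-14, 12], [23, -22], [13, -4]] = [[-6, 2], [5, -5], [-4, 5]].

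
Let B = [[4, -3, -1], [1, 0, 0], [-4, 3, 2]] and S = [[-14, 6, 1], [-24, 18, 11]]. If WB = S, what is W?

W = [[-3, -6, -1], [-1, 0, 5]]

Right-multiplying both sides by B⁻¹ gives W = SB⁻¹.
det B = 3; the adjugate gives B⁻¹ = [[0, 1, 0], [-2/3, 4/3, -1/3], [1, 0, 1]].
W = SB⁻¹ = [[-14, 6, 1], [-24, 18, 11]] · [[0, 1, 0], [-2/3, 4/3, -1/3], [1, 0, 1]] = [[-3, -6, -1], [-1, 0, 5]].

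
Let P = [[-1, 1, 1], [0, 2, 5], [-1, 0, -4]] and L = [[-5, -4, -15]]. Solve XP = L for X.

X = [[6, -5, -1]]

Since P sits to the right of X, X = LP⁻¹.
det P = 5, so P⁻¹ = [[-8/5, 4/5, 3/5], [-1, 1, 1], [2/5, -1/5, -2/5]].
X = LP⁻¹ = [[-5, -4, -15]] · [[-8/5, 4/5, 3/5], [-1, 1, 1], [2/5, -1/5, -2/5]] = [[6, -5, -1]].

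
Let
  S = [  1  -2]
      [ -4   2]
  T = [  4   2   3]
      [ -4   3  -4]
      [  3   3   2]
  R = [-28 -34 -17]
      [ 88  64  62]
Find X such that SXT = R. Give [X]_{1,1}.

-5

Isolating X: multiply by S⁻¹ from the left and T⁻¹ from the right, so X = S⁻¹RT⁻¹.
det S = -6, so S⁻¹ = [[-1/3, -1/3], [-2/3, -1/6]].
det T = 1, so T⁻¹ = [[18, 5, -17], [-4, -1, 4], [-21, -6, 20]].
S⁻¹R = [[-20, -10, -15], [4, 12, 1]].
X = (S⁻¹R)T⁻¹ = [[-5, 0, 0], [3, 2, 0]].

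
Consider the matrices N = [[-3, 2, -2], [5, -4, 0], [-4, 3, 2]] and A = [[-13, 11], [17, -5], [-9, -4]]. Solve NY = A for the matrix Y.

N is on the left of Y, so left-multiply by N⁻¹: Y = N⁻¹A.
N has determinant 6; N⁻¹ = [[-4/3, -5/3, -4/3], [-5/3, -7/3, -5/3], [-1/6, 1/6, 1/3]].
Y = N⁻¹A = [[-4/3, -5/3, -4/3], [-5/3, -7/3, -5/3], [-1/6, 1/6, 1/3]] · [[-13, 11], [17, -5], [-9, -4]] = [[1, -1], [-3, 0], [2, -4]].

Y = [[1, -1], [-3, 0], [2, -4]]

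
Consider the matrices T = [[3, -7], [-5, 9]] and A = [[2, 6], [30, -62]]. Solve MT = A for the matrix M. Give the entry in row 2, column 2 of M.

Since T sits to the right of M, M = AT⁻¹.
T has determinant -8; T⁻¹ = [[-9/8, -7/8], [-5/8, -3/8]].
M = AT⁻¹ = [[2, 6], [30, -62]] · [[-9/8, -7/8], [-5/8, -3/8]] = [[-6, -4], [5, -3]].

-3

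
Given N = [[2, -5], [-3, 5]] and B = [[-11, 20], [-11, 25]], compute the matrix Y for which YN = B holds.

N is on the right of Y, so right-multiply by N⁻¹: Y = BN⁻¹.
N has determinant -5; N⁻¹ = [[-1, -1], [-3/5, -2/5]].
Y = BN⁻¹ = [[-11, 20], [-11, 25]] · [[-1, -1], [-3/5, -2/5]] = [[-1, 3], [-4, 1]].

Y = [[-1, 3], [-4, 1]]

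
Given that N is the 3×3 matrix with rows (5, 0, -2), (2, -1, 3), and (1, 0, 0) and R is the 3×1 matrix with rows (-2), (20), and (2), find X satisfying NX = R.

Left-multiplying both sides by N⁻¹ gives X = N⁻¹R.
N has determinant -2; N⁻¹ = [[0, 0, 1], [-3/2, -1, 19/2], [-1/2, 0, 5/2]].
X = N⁻¹R = [[0, 0, 1], [-3/2, -1, 19/2], [-1/2, 0, 5/2]] · [[-2], [20], [2]] = [[2], [2], [6]].

X = [[2], [2], [6]]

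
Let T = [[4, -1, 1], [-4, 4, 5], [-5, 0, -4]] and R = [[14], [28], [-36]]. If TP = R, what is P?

P = [[4], [6], [4]]

T is on the left of P, so left-multiply by T⁻¹: P = T⁻¹R.
T has determinant -3; T⁻¹ = [[16/3, 4/3, 3], [41/3, 11/3, 8], [-20/3, -5/3, -4]].
P = T⁻¹R = [[16/3, 4/3, 3], [41/3, 11/3, 8], [-20/3, -5/3, -4]] · [[14], [28], [-36]] = [[4], [6], [4]].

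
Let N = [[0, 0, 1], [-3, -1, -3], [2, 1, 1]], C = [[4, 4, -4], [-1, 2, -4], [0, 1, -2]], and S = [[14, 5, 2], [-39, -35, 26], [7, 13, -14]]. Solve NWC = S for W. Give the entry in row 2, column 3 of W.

W = N⁻¹SC⁻¹ (apply N⁻¹ on the left and C⁻¹ on the right).
det N = -1; the adjugate gives N⁻¹ = [[-2, -1, -1], [3, 2, 3], [1, 0, 0]].
C has determinant -4; C⁻¹ = [[0, -1, 2], [1/2, 2, -5], [1/4, 1, -3]].
N⁻¹S = [[4, 12, -16], [-15, -16, 16], [14, 5, 2]].
W = (N⁻¹S)C⁻¹ = [[2, 4, -4], [-4, -1, 2], [3, -2, -3]].

2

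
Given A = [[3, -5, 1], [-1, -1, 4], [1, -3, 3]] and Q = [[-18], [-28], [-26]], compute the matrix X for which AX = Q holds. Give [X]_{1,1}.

Left-multiplying both sides by A⁻¹ gives X = A⁻¹Q.
det A = -4, so A⁻¹ = [[-9/4, -3, 19/4], [-7/4, -2, 13/4], [-1, -1, 2]].
X = A⁻¹Q = [[-9/4, -3, 19/4], [-7/4, -2, 13/4], [-1, -1, 2]] · [[-18], [-28], [-26]] = [[1], [3], [-6]].

1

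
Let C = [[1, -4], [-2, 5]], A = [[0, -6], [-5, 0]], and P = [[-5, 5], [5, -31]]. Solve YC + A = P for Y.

Y = [[1, 3], [4, -3]]

YC = P − A = [[-5, 11], [10, -31]].
Right-multiplying both sides by C⁻¹ gives Y = (P − A)C⁻¹.
det C = -3, so C⁻¹ = [[-5/3, -4/3], [-2/3, -1/3]].
Y = (P − A)C⁻¹ = [[1, 3], [4, -3]].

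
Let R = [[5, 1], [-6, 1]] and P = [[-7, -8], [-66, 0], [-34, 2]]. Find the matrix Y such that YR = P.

R is on the right of Y, so right-multiply by R⁻¹: Y = PR⁻¹.
det R = 11; the adjugate gives R⁻¹ = [[1/11, -1/11], [6/11, 5/11]].
Y = PR⁻¹ = [[-7, -8], [-66, 0], [-34, 2]] · [[1/11, -1/11], [6/11, 5/11]] = [[-5, -3], [-6, 6], [-2, 4]].

Y = [[-5, -3], [-6, 6], [-2, 4]]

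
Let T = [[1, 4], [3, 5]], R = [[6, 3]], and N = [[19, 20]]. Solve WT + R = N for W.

W = [[-2, 5]]

WT = N − R = [[13, 17]].
T is on the right of W, so right-multiply by T⁻¹: W = (N − R)T⁻¹.
det T = -7; the adjugate gives T⁻¹ = [[-5/7, 4/7], [3/7, -1/7]].
W = (N − R)T⁻¹ = [[-2, 5]].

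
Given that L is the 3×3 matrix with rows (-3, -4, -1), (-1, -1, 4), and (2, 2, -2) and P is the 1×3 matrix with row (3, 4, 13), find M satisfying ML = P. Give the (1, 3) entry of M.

Since L sits to the right of M, M = PL⁻¹.
det L = -6; the adjugate gives L⁻¹ = [[1, 5/3, 17/6], [-1, -4/3, -13/6], [0, 1/3, 1/6]].
M = PL⁻¹ = [[3, 4, 13]] · [[1, 5/3, 17/6], [-1, -4/3, -13/6], [0, 1/3, 1/6]] = [[-1, 4, 2]].

2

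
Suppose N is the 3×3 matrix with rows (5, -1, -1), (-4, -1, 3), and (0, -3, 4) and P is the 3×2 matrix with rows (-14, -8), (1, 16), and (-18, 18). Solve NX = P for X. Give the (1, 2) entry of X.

Since N multiplies X on the left, X = N⁻¹P.
det N = -3, so N⁻¹ = [[-5/3, -7/3, 4/3], [-16/3, -20/3, 11/3], [-4, -5, 3]].
X = N⁻¹P = [[-5/3, -7/3, 4/3], [-16/3, -20/3, 11/3], [-4, -5, 3]] · [[-14, -8], [1, 16], [-18, 18]] = [[-3, 0], [2, 2], [-3, 6]].

0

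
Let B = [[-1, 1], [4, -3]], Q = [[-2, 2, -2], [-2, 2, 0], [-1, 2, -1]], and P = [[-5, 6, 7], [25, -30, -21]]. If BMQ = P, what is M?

Left-multiply by B⁻¹ and right-multiply by Q⁻¹: M = B⁻¹PQ⁻¹.
det B = -1, so B⁻¹ = [[3, 1], [4, 1]].
Q has determinant 4; Q⁻¹ = [[-1/2, -1/2, 1], [-1/2, 0, 1], [-1/2, 1/2, 0]].
B⁻¹P = [[10, -12, 0], [5, -6, 7]].
M = (B⁻¹P)Q⁻¹ = [[1, -5, -2], [-3, 1, -1]].

M = [[1, -5, -2], [-3, 1, -1]]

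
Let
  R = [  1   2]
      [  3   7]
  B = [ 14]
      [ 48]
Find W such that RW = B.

W = [[2], [6]]

Left-multiplying both sides by R⁻¹ gives W = R⁻¹B.
R has determinant 1; R⁻¹ = [[7, -2], [-3, 1]].
W = R⁻¹B = [[7, -2], [-3, 1]] · [[14], [48]] = [[2], [6]].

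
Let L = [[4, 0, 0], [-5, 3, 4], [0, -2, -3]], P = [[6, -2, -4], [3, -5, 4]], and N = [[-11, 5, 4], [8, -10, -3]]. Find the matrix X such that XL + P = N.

X = [[2, 5, 4], [0, -1, 1]]

XL = N − P = [[-17, 7, 8], [5, -5, -7]].
L is on the right of X, so right-multiply by L⁻¹: X = (N − P)L⁻¹.
det L = -4, so L⁻¹ = [[1/4, 0, 0], [15/4, 3, 4], [-5/2, -2, -3]].
X = (N − P)L⁻¹ = [[2, 5, 4], [0, -1, 1]].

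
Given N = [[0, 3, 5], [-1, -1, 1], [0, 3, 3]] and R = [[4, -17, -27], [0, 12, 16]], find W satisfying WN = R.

N is on the right of W, so right-multiply by N⁻¹: W = RN⁻¹.
det N = -6; the adjugate gives N⁻¹ = [[1, -1, -4/3], [-1/2, 0, 5/6], [1/2, 0, -1/2]].
W = RN⁻¹ = [[4, -17, -27], [0, 12, 16]] · [[1, -1, -4/3], [-1/2, 0, 5/6], [1/2, 0, -1/2]] = [[-1, -4, -6], [2, 0, 2]].

W = [[-1, -4, -6], [2, 0, 2]]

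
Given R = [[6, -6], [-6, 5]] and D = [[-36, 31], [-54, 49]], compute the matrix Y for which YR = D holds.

R is on the right of Y, so right-multiply by R⁻¹: Y = DR⁻¹.
det R = -6; the adjugate gives R⁻¹ = [[-5/6, -1], [-1, -1]].
Y = DR⁻¹ = [[-36, 31], [-54, 49]] · [[-5/6, -1], [-1, -1]] = [[-1, 5], [-4, 5]].

Y = [[-1, 5], [-4, 5]]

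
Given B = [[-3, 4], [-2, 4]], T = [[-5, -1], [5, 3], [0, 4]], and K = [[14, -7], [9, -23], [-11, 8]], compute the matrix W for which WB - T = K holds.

W = [[-5, 3], [-4, -1], [5, -2]]

WB = K + T = [[9, -8], [14, -20], [-11, 12]].
B is on the right of W, so right-multiply by B⁻¹: W = (K + T)B⁻¹.
B has determinant -4; B⁻¹ = [[-1, 1], [-1/2, 3/4]].
W = (K + T)B⁻¹ = [[-5, 3], [-4, -1], [5, -2]].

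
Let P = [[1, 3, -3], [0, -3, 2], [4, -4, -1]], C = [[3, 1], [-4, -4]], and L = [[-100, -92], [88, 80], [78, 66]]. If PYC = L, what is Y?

Y = [[2, -2], [0, 3], [2, -5]]

Y = P⁻¹LC⁻¹ (apply P⁻¹ on the left and C⁻¹ on the right).
det P = -1; the adjugate gives P⁻¹ = [[-11, -15, 3], [-8, -11, 2], [-12, -16, 3]].
det C = -8, so C⁻¹ = [[1/2, 1/8], [-1/2, -3/8]].
P⁻¹L = [[14, 10], [-12, -12], [26, 22]].
Y = (P⁻¹L)C⁻¹ = [[2, -2], [0, 3], [2, -5]].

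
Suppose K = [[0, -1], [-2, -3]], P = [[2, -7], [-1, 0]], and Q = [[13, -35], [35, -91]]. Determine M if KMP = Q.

M = [[1, 0], [-5, 3]]

M = K⁻¹QP⁻¹ (apply K⁻¹ on the left and P⁻¹ on the right).
det K = -2; the adjugate gives K⁻¹ = [[3/2, -1/2], [-1, 0]].
P has determinant -7; P⁻¹ = [[0, -1], [-1/7, -2/7]].
K⁻¹Q = [[2, -7], [-13, 35]].
M = (K⁻¹Q)P⁻¹ = [[1, 0], [-5, 3]].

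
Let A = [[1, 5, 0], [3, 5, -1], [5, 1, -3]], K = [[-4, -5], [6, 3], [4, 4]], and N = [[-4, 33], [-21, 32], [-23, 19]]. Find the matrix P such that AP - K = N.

P = [[-3, 3], [-1, 5], [1, -1]]

AP = N + K = [[-8, 28], [-15, 35], [-19, 23]].
A is on the left of P, so left-multiply by A⁻¹: P = A⁻¹(N + K).
det A = 6, so A⁻¹ = [[-7/3, 5/2, -5/6], [2/3, -1/2, 1/6], [-11/3, 4, -5/3]].
P = A⁻¹(N + K) = [[-3, 3], [-1, 5], [1, -1]].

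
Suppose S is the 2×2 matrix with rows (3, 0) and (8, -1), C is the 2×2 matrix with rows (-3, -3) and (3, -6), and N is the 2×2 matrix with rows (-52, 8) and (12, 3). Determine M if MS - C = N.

MS = N + C = [[-55, 5], [15, -3]].
Right-multiplying both sides by S⁻¹ gives M = (N + C)S⁻¹.
det S = -3, so S⁻¹ = [[1/3, 0], [8/3, -1]].
M = (N + C)S⁻¹ = [[-5, -5], [-3, 3]].

M = [[-5, -5], [-3, 3]]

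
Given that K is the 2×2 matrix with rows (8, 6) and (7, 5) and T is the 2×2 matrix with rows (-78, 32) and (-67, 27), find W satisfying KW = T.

W = [[-6, 1], [-5, 4]]

K is on the left of W, so left-multiply by K⁻¹: W = K⁻¹T.
det K = -2; the adjugate gives K⁻¹ = [[-5/2, 3], [7/2, -4]].
W = K⁻¹T = [[-5/2, 3], [7/2, -4]] · [[-78, 32], [-67, 27]] = [[-6, 1], [-5, 4]].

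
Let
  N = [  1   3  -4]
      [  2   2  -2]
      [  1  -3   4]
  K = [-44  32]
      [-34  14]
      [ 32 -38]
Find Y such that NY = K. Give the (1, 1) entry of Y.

-6

N is on the left of Y, so left-multiply by N⁻¹: Y = N⁻¹K.
N has determinant 4; N⁻¹ = [[1/2, 0, 1/2], [-5/2, 2, -3/2], [-2, 3/2, -1]].
Y = N⁻¹K = [[1/2, 0, 1/2], [-5/2, 2, -3/2], [-2, 3/2, -1]] · [[-44, 32], [-34, 14], [32, -38]] = [[-6, -3], [-6, 5], [5, -5]].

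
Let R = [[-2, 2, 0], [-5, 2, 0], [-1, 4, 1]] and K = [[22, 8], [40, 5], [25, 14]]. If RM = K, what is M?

M = [[-6, 1], [5, 5], [-1, -5]]

R is on the left of M, so left-multiply by R⁻¹: M = R⁻¹K.
R has determinant 6; R⁻¹ = [[1/3, -1/3, 0], [5/6, -1/3, 0], [-3, 1, 1]].
M = R⁻¹K = [[1/3, -1/3, 0], [5/6, -1/3, 0], [-3, 1, 1]] · [[22, 8], [40, 5], [25, 14]] = [[-6, 1], [5, 5], [-1, -5]].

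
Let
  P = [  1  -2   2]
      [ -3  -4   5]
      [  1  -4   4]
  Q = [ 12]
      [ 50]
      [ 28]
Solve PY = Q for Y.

Y = [[-4], [-2], [6]]

P is on the left of Y, so left-multiply by P⁻¹: Y = P⁻¹Q.
det P = 2, so P⁻¹ = [[2, 0, -1], [17/2, 1, -11/2], [8, 1, -5]].
Y = P⁻¹Q = [[2, 0, -1], [17/2, 1, -11/2], [8, 1, -5]] · [[12], [50], [28]] = [[-4], [-2], [6]].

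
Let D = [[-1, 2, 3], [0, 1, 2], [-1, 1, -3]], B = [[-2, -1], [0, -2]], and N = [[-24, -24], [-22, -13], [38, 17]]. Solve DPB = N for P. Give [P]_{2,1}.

1

Left-multiply by D⁻¹ and right-multiply by B⁻¹: P = D⁻¹NB⁻¹.
D has determinant 4; D⁻¹ = [[-5/4, 9/4, 1/4], [-1/2, 3/2, 1/2], [1/4, -1/4, -1/4]].
B has determinant 4; B⁻¹ = [[-1/2, 1/4], [0, -1/2]].
D⁻¹N = [[-10, 5], [-2, 1], [-10, -7]].
P = (D⁻¹N)B⁻¹ = [[5, -5], [1, -1], [5, 1]].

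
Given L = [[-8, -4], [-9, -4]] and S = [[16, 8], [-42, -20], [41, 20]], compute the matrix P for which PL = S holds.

Since L sits to the right of P, P = SL⁻¹.
det L = -4; the adjugate gives L⁻¹ = [[1, -1], [-9/4, 2]].
P = SL⁻¹ = [[16, 8], [-42, -20], [41, 20]] · [[1, -1], [-9/4, 2]] = [[-2, 0], [3, 2], [-4, -1]].

P = [[-2, 0], [3, 2], [-4, -1]]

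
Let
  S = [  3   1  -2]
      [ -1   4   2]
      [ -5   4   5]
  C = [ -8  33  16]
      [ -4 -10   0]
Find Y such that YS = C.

Y = [[5, 3, 4], [-2, -2, 0]]

Since S sits to the right of Y, Y = CS⁻¹.
det S = -1; the adjugate gives S⁻¹ = [[-12, 13, -10], [5, -5, 4], [-16, 17, -13]].
Y = CS⁻¹ = [[-8, 33, 16], [-4, -10, 0]] · [[-12, 13, -10], [5, -5, 4], [-16, 17, -13]] = [[5, 3, 4], [-2, -2, 0]].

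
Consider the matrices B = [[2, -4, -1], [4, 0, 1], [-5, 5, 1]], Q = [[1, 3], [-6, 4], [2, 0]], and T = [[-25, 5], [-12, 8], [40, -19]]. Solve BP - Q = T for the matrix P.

BP = T + Q = [[-24, 8], [-18, 12], [42, -19]].
B is on the left of P, so left-multiply by B⁻¹: P = B⁻¹(T + Q).
B has determinant 6; B⁻¹ = [[-5/6, -1/6, -2/3], [-3/2, -1/2, -1], [10/3, 5/3, 8/3]].
P = B⁻¹(T + Q) = [[-5, 4], [3, 1], [2, -4]].

P = [[-5, 4], [3, 1], [2, -4]]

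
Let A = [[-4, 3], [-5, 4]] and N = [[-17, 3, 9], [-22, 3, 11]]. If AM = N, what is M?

Left-multiplying both sides by A⁻¹ gives M = A⁻¹N.
det A = -1; the adjugate gives A⁻¹ = [[-4, 3], [-5, 4]].
M = A⁻¹N = [[-4, 3], [-5, 4]] · [[-17, 3, 9], [-22, 3, 11]] = [[2, -3, -3], [-3, -3, -1]].

M = [[2, -3, -3], [-3, -3, -1]]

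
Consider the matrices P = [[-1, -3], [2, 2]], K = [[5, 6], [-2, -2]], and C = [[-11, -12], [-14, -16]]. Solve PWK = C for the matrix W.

W = P⁻¹CK⁻¹ (apply P⁻¹ on the left and K⁻¹ on the right).
det P = 4, so P⁻¹ = [[1/2, 3/4], [-1/2, -1/4]].
det K = 2, so K⁻¹ = [[-1, -3], [1, 5/2]].
P⁻¹C = [[-16, -18], [9, 10]].
W = (P⁻¹C)K⁻¹ = [[-2, 3], [1, -2]].

W = [[-2, 3], [1, -2]]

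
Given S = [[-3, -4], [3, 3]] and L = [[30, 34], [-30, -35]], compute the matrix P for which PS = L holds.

P = [[-4, 6], [5, -5]]

Since S sits to the right of P, P = LS⁻¹.
det S = 3; the adjugate gives S⁻¹ = [[1, 4/3], [-1, -1]].
P = LS⁻¹ = [[30, 34], [-30, -35]] · [[1, 4/3], [-1, -1]] = [[-4, 6], [5, -5]].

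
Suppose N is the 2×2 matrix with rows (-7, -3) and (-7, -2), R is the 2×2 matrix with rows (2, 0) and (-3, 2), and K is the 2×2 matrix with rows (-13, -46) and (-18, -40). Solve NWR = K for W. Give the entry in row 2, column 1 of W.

Left-multiply by N⁻¹ and right-multiply by R⁻¹: W = N⁻¹KR⁻¹.
det N = -7; the adjugate gives N⁻¹ = [[2/7, -3/7], [-1, 1]].
R has determinant 4; R⁻¹ = [[1/2, 0], [3/4, 1/2]].
N⁻¹K = [[4, 4], [-5, 6]].
W = (N⁻¹K)R⁻¹ = [[5, 2], [2, 3]].

2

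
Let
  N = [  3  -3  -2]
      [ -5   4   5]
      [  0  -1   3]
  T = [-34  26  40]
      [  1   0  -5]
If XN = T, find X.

Since N sits to the right of X, X = TN⁻¹.
det N = -4, so N⁻¹ = [[-17/4, -11/4, 7/4], [-15/4, -9/4, 5/4], [-5/4, -3/4, 3/4]].
X = TN⁻¹ = [[-34, 26, 40], [1, 0, -5]] · [[-17/4, -11/4, 7/4], [-15/4, -9/4, 5/4], [-5/4, -3/4, 3/4]] = [[-3, 5, 3], [2, 1, -2]].

X = [[-3, 5, 3], [2, 1, -2]]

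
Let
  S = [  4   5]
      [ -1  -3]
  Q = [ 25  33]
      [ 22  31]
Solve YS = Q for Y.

S is on the right of Y, so right-multiply by S⁻¹: Y = QS⁻¹.
det S = -7; the adjugate gives S⁻¹ = [[3/7, 5/7], [-1/7, -4/7]].
Y = QS⁻¹ = [[25, 33], [22, 31]] · [[3/7, 5/7], [-1/7, -4/7]] = [[6, -1], [5, -2]].

Y = [[6, -1], [5, -2]]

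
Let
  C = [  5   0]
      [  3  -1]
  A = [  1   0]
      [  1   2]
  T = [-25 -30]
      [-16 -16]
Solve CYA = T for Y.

Y = [[-2, -3], [2, -1]]

Y = C⁻¹TA⁻¹ (apply C⁻¹ on the left and A⁻¹ on the right).
det C = -5; the adjugate gives C⁻¹ = [[1/5, 0], [3/5, -1]].
A has determinant 2; A⁻¹ = [[1, 0], [-1/2, 1/2]].
C⁻¹T = [[-5, -6], [1, -2]].
Y = (C⁻¹T)A⁻¹ = [[-2, -3], [2, -1]].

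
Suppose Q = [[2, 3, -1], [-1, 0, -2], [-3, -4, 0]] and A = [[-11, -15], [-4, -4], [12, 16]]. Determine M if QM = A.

Left-multiplying both sides by Q⁻¹ gives M = Q⁻¹A.
Q has determinant -2; Q⁻¹ = [[4, -2, 3], [-3, 3/2, -5/2], [-2, 1/2, -3/2]].
M = Q⁻¹A = [[4, -2, 3], [-3, 3/2, -5/2], [-2, 1/2, -3/2]] · [[-11, -15], [-4, -4], [12, 16]] = [[0, -4], [-3, -1], [2, 4]].

M = [[0, -4], [-3, -1], [2, 4]]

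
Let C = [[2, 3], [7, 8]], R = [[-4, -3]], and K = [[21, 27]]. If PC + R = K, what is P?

PC = K − R = [[25, 30]].
Right-multiplying both sides by C⁻¹ gives P = (K − R)C⁻¹.
det C = -5, so C⁻¹ = [[-8/5, 3/5], [7/5, -2/5]].
P = (K − R)C⁻¹ = [[2, 3]].

P = [[2, 3]]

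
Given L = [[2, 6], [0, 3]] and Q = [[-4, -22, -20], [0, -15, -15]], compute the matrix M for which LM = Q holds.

Left-multiplying both sides by L⁻¹ gives M = L⁻¹Q.
det L = 6, so L⁻¹ = [[1/2, -1], [0, 1/3]].
M = L⁻¹Q = [[1/2, -1], [0, 1/3]] · [[-4, -22, -20], [0, -15, -15]] = [[-2, 4, 5], [0, -5, -5]].

M = [[-2, 4, 5], [0, -5, -5]]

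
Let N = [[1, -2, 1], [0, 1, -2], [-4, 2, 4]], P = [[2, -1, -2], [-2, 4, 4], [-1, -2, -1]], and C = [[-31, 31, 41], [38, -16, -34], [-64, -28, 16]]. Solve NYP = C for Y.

Y = N⁻¹CP⁻¹ (apply N⁻¹ on the left and P⁻¹ on the right).
N has determinant -4; N⁻¹ = [[-2, -5/2, -3/4], [-2, -2, -1/2], [-1, -3/2, -1/4]].
det P = -2, so P⁻¹ = [[-2, -3/2, -2], [3, 2, 2], [-4, -5/2, -3]].
N⁻¹C = [[15, -1, -9], [18, -16, -22], [-10, 0, 6]].
Y = (N⁻¹C)P⁻¹ = [[3, -2, -5], [4, -4, -2], [-4, 0, 2]].

Y = [[3, -2, -5], [4, -4, -2], [-4, 0, 2]]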